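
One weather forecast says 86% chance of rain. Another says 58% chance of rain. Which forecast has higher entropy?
58% forecast

Treat each forecast as a Bernoulli distribution. Binary entropy is maximized at p=0.5 and falls off symmetrically toward 0 or 1. The 58% forecast is closer to 50%, so it is more uncertain. H(86%) ≈ 0.584 bits, H(58%) ≈ 0.981 bits.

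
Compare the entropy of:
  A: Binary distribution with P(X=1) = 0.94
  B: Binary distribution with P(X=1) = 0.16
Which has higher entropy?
B

For binary distributions, entropy is maximized at p=0.5 and decreases as p moves toward 0 or 1.

H(A) = H(0.94) = 0.3274 bits
H(B) = H(0.16) = 0.6343 bits

Distribution B (p=0.16) is closer to uniform (p=0.5), so it has higher entropy.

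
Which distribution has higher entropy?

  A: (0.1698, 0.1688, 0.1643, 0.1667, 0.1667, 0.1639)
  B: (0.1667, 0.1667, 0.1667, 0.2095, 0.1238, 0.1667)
A

Both distributions are close to uniform, making this a harder comparison.

H(A) = 2.5848 bits
H(B) = 2.5689 bits

The distribution closer to uniform has higher entropy.
Answer: A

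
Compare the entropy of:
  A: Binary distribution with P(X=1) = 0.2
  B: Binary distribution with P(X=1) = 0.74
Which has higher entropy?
B

For binary distributions, entropy is maximized at p=0.5 and decreases as p moves toward 0 or 1.

H(A) = H(0.2) = 0.7219 bits
H(B) = H(0.74) = 0.8267 bits

Distribution B (p=0.74) is closer to uniform (p=0.5), so it has higher entropy.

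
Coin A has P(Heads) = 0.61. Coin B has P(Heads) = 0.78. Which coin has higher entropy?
A

For binary distributions, entropy is maximized at p=0.5 and decreases as p moves toward 0 or 1.

H(A) = H(0.61) = 0.9648 bits
H(B) = H(0.78) = 0.7602 bits

Distribution A (p=0.61) is closer to uniform (p=0.5), so it has higher entropy.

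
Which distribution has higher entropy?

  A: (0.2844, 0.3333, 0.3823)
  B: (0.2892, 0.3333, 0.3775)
B

Both distributions are close to uniform, making this a harder comparison.

H(A) = 1.5745 bits
H(B) = 1.5765 bits

The distribution closer to uniform has higher entropy.
Answer: B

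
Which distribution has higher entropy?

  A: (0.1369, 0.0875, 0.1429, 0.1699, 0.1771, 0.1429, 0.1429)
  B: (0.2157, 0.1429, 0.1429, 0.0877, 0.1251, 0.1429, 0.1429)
A

Both distributions are close to uniform, making this a harder comparison.

H(A) = 2.7802 bits
H(B) = 2.7647 bits

The distribution closer to uniform has higher entropy.
Answer: A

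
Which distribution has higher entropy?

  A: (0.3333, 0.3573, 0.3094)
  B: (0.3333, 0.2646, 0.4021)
A

Both distributions are close to uniform, making this a harder comparison.

H(A) = 1.5825 bits
H(B) = 1.5644 bits

The distribution closer to uniform has higher entropy.
Answer: A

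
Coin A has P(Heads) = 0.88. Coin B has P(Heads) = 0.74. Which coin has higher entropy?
B

For binary distributions, entropy is maximized at p=0.5 and decreases as p moves toward 0 or 1.

H(A) = H(0.88) = 0.5294 bits
H(B) = H(0.74) = 0.8267 bits

Distribution B (p=0.74) is closer to uniform (p=0.5), so it has higher entropy.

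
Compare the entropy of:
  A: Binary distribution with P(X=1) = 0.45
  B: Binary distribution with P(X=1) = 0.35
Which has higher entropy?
A

For binary distributions, entropy is maximized at p=0.5 and decreases as p moves toward 0 or 1.

H(A) = H(0.45) = 0.9928 bits
H(B) = H(0.35) = 0.9341 bits

Distribution A (p=0.45) is closer to uniform (p=0.5), so it has higher entropy.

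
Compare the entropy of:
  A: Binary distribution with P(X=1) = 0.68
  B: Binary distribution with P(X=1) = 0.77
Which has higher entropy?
A

For binary distributions, entropy is maximized at p=0.5 and decreases as p moves toward 0 or 1.

H(A) = H(0.68) = 0.9044 bits
H(B) = H(0.77) = 0.7780 bits

Distribution A (p=0.68) is closer to uniform (p=0.5), so it has higher entropy.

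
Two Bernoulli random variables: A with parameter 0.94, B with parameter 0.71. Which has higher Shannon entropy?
B

For binary distributions, entropy is maximized at p=0.5 and decreases as p moves toward 0 or 1.

H(A) = H(0.94) = 0.3274 bits
H(B) = H(0.71) = 0.8687 bits

Distribution B (p=0.71) is closer to uniform (p=0.5), so it has higher entropy.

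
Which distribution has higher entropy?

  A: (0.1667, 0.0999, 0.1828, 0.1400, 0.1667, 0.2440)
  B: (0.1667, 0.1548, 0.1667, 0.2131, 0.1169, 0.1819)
B

Both distributions are close to uniform, making this a harder comparison.

H(A) = 2.5354 bits
H(B) = 2.5628 bits

The distribution closer to uniform has higher entropy.
Answer: B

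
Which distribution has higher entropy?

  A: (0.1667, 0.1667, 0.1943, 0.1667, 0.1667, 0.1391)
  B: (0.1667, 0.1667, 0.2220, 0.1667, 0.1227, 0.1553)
A

Both distributions are close to uniform, making this a harder comparison.

H(A) = 2.5783 bits
H(B) = 2.5632 bits

The distribution closer to uniform has higher entropy.
Answer: A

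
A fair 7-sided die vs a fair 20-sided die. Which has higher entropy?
20-sided die

Both are uniform distributions; for uniform over n outcomes, H = log₂(n). H(7-sided) = log₂(7) = 2.807 bits and H(20-sided) = log₂(20) = 4.322 bits. More outcomes in a uniform distribution means higher entropy.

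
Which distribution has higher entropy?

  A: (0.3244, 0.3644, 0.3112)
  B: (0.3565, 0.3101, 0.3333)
B

Both distributions are close to uniform, making this a harder comparison.

H(A) = 1.5817 bits
H(B) = 1.5826 bits

The distribution closer to uniform has higher entropy.
Answer: B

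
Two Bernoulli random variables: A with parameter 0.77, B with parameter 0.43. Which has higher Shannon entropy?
B

For binary distributions, entropy is maximized at p=0.5 and decreases as p moves toward 0 or 1.

H(A) = H(0.77) = 0.7780 bits
H(B) = H(0.43) = 0.9858 bits

Distribution B (p=0.43) is closer to uniform (p=0.5), so it has higher entropy.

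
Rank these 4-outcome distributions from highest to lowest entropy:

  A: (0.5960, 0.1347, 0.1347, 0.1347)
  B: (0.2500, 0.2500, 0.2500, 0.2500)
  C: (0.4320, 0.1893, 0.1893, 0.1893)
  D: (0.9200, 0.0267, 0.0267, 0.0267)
B > C > A > D

Key insight: Entropy is maximized by uniform distributions and minimized by concentrated distributions.

Entropies:
  H(A) = 1.6136 bits
  H(B) = 2.0000 bits
  H(C) = 1.8869 bits
  H(D) = 0.5290 bits

Ranking: B > C > A > D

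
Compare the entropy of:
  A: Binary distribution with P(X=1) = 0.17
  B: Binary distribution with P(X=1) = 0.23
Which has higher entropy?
B

For binary distributions, entropy is maximized at p=0.5 and decreases as p moves toward 0 or 1.

H(A) = H(0.17) = 0.6577 bits
H(B) = H(0.23) = 0.7780 bits

Distribution B (p=0.23) is closer to uniform (p=0.5), so it has higher entropy.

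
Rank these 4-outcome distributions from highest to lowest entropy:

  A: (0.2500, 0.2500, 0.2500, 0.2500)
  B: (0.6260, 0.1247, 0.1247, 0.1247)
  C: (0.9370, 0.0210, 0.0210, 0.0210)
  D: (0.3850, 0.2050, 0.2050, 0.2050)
A > D > B > C

Key insight: Entropy is maximized by uniform distributions and minimized by concentrated distributions.

Entropies:
  H(A) = 2.0000 bits
  H(B) = 1.5465 bits
  H(C) = 0.4391 bits
  H(D) = 1.9362 bits

Ranking: A > D > B > C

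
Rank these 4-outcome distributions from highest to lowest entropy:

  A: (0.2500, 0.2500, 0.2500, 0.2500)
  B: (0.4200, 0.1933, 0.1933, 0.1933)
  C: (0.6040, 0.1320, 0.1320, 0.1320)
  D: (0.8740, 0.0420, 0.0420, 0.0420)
A > B > C > D

Key insight: Entropy is maximized by uniform distributions and minimized by concentrated distributions.

Entropies:
  H(A) = 2.0000 bits
  H(B) = 1.9007 bits
  H(C) = 1.5962 bits
  H(D) = 0.7461 bits

Ranking: A > B > C > D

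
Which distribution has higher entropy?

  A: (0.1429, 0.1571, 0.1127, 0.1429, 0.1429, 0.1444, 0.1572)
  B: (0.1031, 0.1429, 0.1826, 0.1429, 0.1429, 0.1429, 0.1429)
A

Both distributions are close to uniform, making this a harder comparison.

H(A) = 2.8004 bits
H(B) = 2.7912 bits

The distribution closer to uniform has higher entropy.
Answer: A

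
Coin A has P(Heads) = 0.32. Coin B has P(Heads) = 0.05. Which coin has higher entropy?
A

For binary distributions, entropy is maximized at p=0.5 and decreases as p moves toward 0 or 1.

H(A) = H(0.32) = 0.9044 bits
H(B) = H(0.05) = 0.2864 bits

Distribution A (p=0.32) is closer to uniform (p=0.5), so it has higher entropy.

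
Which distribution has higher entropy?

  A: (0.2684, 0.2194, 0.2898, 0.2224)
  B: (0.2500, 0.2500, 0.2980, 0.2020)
A

Both distributions are close to uniform, making this a harder comparison.

H(A) = 1.9896 bits
H(B) = 1.9866 bits

The distribution closer to uniform has higher entropy.
Answer: A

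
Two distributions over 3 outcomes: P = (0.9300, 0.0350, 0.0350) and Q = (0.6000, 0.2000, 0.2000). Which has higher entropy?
Q

P is highly concentrated on one outcome (93%), making it nearly deterministic. Q spreads its mass more evenly (max 60%). The more spread-out distribution has higher entropy: H(P) ≈ 0.436 bits, H(Q) ≈ 1.371 bits.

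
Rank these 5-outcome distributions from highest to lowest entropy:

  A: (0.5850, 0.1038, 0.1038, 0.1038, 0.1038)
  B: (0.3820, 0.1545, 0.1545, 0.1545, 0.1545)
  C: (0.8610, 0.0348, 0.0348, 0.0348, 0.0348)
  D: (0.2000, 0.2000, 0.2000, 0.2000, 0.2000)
D > B > A > C

Key insight: Entropy is maximized by uniform distributions and minimized by concentrated distributions.

Entropies:
  H(A) = 1.8091 bits
  H(B) = 2.1954 bits
  H(C) = 0.8596 bits
  H(D) = 2.3219 bits

Ranking: D > B > A > C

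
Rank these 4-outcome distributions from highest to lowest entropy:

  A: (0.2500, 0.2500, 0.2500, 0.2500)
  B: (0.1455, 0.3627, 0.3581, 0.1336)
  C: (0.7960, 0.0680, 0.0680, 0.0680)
A > B > C

Key insight: Entropy is maximized by uniform distributions and minimized by concentrated distributions.

- Uniform distributions have maximum entropy log₂(4) = 2.0000 bits
- The more "peaked" or concentrated a distribution, the lower its entropy

Entropies:
  H(A) = 2.0000 bits
  H(B) = 1.8539 bits
  H(C) = 1.0532 bits

Ranking: A > B > C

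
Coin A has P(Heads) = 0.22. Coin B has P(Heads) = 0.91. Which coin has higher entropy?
A

For binary distributions, entropy is maximized at p=0.5 and decreases as p moves toward 0 or 1.

H(A) = H(0.22) = 0.7602 bits
H(B) = H(0.91) = 0.4365 bits

Distribution A (p=0.22) is closer to uniform (p=0.5), so it has higher entropy.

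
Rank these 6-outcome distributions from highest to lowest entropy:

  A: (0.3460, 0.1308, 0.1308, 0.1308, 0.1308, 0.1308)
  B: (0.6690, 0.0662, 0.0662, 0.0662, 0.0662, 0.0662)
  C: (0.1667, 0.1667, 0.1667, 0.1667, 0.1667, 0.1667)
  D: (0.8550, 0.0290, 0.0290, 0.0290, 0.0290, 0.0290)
C > A > B > D

Key insight: Entropy is maximized by uniform distributions and minimized by concentrated distributions.

Entropies:
  H(A) = 2.4490 bits
  H(B) = 1.6845 bits
  H(C) = 2.5850 bits
  H(D) = 0.9339 bits

Ranking: C > A > B > D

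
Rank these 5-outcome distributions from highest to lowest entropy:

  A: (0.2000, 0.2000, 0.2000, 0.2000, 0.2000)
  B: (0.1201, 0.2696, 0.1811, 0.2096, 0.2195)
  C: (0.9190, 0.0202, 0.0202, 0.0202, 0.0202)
A > B > C

Key insight: Entropy is maximized by uniform distributions and minimized by concentrated distributions.

- Uniform distributions have maximum entropy log₂(5) = 2.3219 bits
- The more "peaked" or concentrated a distribution, the lower its entropy

Entropies:
  H(A) = 2.3219 bits
  H(B) = 2.2762 bits
  H(C) = 0.5677 bits

Ranking: A > B > C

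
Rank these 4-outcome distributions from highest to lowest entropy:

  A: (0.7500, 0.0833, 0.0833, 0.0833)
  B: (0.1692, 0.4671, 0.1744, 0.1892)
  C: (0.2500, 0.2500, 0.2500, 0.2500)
C > B > A

Key insight: Entropy is maximized by uniform distributions and minimized by concentrated distributions.

- Uniform distributions have maximum entropy log₂(4) = 2.0000 bits
- The more "peaked" or concentrated a distribution, the lower its entropy

Entropies:
  H(A) = 1.2075 bits
  H(B) = 1.8406 bits
  H(C) = 2.0000 bits

Ranking: C > B > A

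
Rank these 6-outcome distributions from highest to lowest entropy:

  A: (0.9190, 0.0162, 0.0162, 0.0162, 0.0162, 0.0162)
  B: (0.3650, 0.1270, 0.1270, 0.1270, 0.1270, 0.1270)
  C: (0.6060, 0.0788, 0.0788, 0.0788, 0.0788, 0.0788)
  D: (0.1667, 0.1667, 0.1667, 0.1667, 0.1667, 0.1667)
D > B > C > A

Key insight: Entropy is maximized by uniform distributions and minimized by concentrated distributions.

Entropies:
  H(A) = 0.5938 bits
  H(B) = 2.4212 bits
  H(C) = 1.8822 bits
  H(D) = 2.5850 bits

Ranking: D > B > C > A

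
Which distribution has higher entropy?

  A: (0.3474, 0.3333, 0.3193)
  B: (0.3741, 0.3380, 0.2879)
A

Both distributions are close to uniform, making this a harder comparison.

H(A) = 1.5841 bits
H(B) = 1.5768 bits

The distribution closer to uniform has higher entropy.
Answer: A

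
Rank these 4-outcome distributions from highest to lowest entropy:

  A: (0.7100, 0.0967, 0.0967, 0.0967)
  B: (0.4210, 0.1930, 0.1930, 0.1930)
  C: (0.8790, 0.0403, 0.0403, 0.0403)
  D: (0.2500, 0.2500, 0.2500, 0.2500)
D > B > A > C

Key insight: Entropy is maximized by uniform distributions and minimized by concentrated distributions.

Entropies:
  H(A) = 1.3284 bits
  H(B) = 1.8996 bits
  H(C) = 0.7240 bits
  H(D) = 2.0000 bits

Ranking: D > B > A > C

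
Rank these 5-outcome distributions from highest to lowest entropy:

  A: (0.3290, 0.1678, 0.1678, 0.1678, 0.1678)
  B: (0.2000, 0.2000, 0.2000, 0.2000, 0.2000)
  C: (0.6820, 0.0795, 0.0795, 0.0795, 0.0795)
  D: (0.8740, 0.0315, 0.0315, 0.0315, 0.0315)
B > A > C > D

Key insight: Entropy is maximized by uniform distributions and minimized by concentrated distributions.

Entropies:
  H(A) = 2.2559 bits
  H(B) = 2.3219 bits
  H(C) = 1.5382 bits
  H(D) = 0.7984 bits

Ranking: B > A > C > D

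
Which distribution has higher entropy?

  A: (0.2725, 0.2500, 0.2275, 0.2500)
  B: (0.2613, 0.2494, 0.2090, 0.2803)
A

Both distributions are close to uniform, making this a harder comparison.

H(A) = 1.9971 bits
H(B) = 1.9919 bits

The distribution closer to uniform has higher entropy.
Answer: A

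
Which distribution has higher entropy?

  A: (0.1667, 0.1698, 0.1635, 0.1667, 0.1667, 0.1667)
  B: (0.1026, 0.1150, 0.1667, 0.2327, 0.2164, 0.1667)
A

Both distributions are close to uniform, making this a harder comparison.

H(A) = 2.5849 bits
H(B) = 2.5248 bits

The distribution closer to uniform has higher entropy.
Answer: A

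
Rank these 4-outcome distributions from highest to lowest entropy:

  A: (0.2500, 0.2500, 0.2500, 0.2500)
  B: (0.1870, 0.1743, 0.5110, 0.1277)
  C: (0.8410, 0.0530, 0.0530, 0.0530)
A > B > C

Key insight: Entropy is maximized by uniform distributions and minimized by concentrated distributions.

- Uniform distributions have maximum entropy log₂(4) = 2.0000 bits
- The more "peaked" or concentrated a distribution, the lower its entropy

Entropies:
  H(A) = 2.0000 bits
  H(B) = 1.7657 bits
  H(C) = 0.8839 bits

Ranking: A > B > C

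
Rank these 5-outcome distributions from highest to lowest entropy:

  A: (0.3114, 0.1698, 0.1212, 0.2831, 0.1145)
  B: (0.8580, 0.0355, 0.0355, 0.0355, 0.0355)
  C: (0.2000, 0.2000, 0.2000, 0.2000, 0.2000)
C > A > B

Key insight: Entropy is maximized by uniform distributions and minimized by concentrated distributions.

- Uniform distributions have maximum entropy log₂(5) = 2.3219 bits
- The more "peaked" or concentrated a distribution, the lower its entropy

Entropies:
  H(A) = 2.2010 bits
  H(B) = 0.8735 bits
  H(C) = 2.3219 bits

Ranking: C > A > B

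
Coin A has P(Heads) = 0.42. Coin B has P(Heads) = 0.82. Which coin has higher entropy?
A

For binary distributions, entropy is maximized at p=0.5 and decreases as p moves toward 0 or 1.

H(A) = H(0.42) = 0.9815 bits
H(B) = H(0.82) = 0.6801 bits

Distribution A (p=0.42) is closer to uniform (p=0.5), so it has higher entropy.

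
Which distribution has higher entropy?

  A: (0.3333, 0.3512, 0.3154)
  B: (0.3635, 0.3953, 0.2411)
A

Both distributions are close to uniform, making this a harder comparison.

H(A) = 1.5836 bits
H(B) = 1.5548 bits

The distribution closer to uniform has higher entropy.
Answer: A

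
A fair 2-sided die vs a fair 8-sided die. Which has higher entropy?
8-sided die

Both are uniform distributions; for uniform over n outcomes, H = log₂(n). H(2-sided) = log₂(2) = 1.000 bits and H(8-sided) = log₂(8) = 3.000 bits. More outcomes in a uniform distribution means higher entropy.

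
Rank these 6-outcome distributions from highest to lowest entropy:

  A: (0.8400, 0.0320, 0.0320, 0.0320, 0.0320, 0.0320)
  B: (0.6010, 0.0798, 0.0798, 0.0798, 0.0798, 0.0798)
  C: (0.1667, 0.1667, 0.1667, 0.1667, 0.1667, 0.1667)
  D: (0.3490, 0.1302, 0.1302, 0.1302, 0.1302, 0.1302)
C > D > B > A

Key insight: Entropy is maximized by uniform distributions and minimized by concentrated distributions.

Entropies:
  H(A) = 1.0058 bits
  H(B) = 1.8968 bits
  H(C) = 2.5850 bits
  H(D) = 2.4447 bits

Ranking: C > D > B > A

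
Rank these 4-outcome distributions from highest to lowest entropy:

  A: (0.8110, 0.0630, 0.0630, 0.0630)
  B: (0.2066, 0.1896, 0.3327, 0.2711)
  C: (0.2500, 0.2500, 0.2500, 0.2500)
C > B > A

Key insight: Entropy is maximized by uniform distributions and minimized by concentrated distributions.

- Uniform distributions have maximum entropy log₂(4) = 2.0000 bits
- The more "peaked" or concentrated a distribution, the lower its entropy

Entropies:
  H(A) = 0.9989 bits
  H(B) = 1.9636 bits
  H(C) = 2.0000 bits

Ranking: C > B > A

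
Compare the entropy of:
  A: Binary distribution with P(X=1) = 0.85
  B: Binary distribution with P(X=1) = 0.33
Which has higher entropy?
B

For binary distributions, entropy is maximized at p=0.5 and decreases as p moves toward 0 or 1.

H(A) = H(0.85) = 0.6098 bits
H(B) = H(0.33) = 0.9149 bits

Distribution B (p=0.33) is closer to uniform (p=0.5), so it has higher entropy.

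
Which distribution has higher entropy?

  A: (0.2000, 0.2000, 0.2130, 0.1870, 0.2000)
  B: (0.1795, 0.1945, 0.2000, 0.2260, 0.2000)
A

Both distributions are close to uniform, making this a harder comparison.

H(A) = 2.3207 bits
H(B) = 2.3179 bits

The distribution closer to uniform has higher entropy.
Answer: A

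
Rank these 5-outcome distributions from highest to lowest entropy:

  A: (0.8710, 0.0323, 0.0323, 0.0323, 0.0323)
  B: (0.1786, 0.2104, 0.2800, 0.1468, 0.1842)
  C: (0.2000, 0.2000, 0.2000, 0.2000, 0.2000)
C > B > A

Key insight: Entropy is maximized by uniform distributions and minimized by concentrated distributions.

- Uniform distributions have maximum entropy log₂(5) = 2.3219 bits
- The more "peaked" or concentrated a distribution, the lower its entropy

Entropies:
  H(A) = 0.8127 bits
  H(B) = 2.2872 bits
  H(C) = 2.3219 bits

Ranking: C > B > A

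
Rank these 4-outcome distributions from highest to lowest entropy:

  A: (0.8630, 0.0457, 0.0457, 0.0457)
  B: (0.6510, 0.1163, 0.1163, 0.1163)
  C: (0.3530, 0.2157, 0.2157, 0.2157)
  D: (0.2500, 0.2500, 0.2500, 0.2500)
D > C > B > A

Key insight: Entropy is maximized by uniform distributions and minimized by concentrated distributions.

Entropies:
  H(A) = 0.7935 bits
  H(B) = 1.4863 bits
  H(C) = 1.9622 bits
  H(D) = 2.0000 bits

Ranking: D > C > B > A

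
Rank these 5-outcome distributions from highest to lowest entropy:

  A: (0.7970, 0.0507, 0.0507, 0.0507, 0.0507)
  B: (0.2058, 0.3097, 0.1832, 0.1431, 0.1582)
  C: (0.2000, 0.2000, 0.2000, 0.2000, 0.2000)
C > B > A

Key insight: Entropy is maximized by uniform distributions and minimized by concentrated distributions.

- Uniform distributions have maximum entropy log₂(5) = 2.3219 bits
- The more "peaked" or concentrated a distribution, the lower its entropy

Entropies:
  H(A) = 1.1339 bits
  H(B) = 2.2638 bits
  H(C) = 2.3219 bits

Ranking: C > B > A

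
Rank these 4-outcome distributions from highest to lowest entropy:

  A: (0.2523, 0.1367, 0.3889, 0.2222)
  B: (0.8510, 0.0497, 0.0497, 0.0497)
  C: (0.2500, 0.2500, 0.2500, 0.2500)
C > A > B

Key insight: Entropy is maximized by uniform distributions and minimized by concentrated distributions.

- Uniform distributions have maximum entropy log₂(4) = 2.0000 bits
- The more "peaked" or concentrated a distribution, the lower its entropy

Entropies:
  H(A) = 1.9057 bits
  H(B) = 0.8435 bits
  H(C) = 2.0000 bits

Ranking: C > A > B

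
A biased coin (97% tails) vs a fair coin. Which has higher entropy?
Fair coin

The fair coin is uniform (p=0.5), maximizing binary entropy at 1 bit. The biased coin has H(0.97) ≈ 0.194 bits — its outcome is more predictable, so its entropy is lower.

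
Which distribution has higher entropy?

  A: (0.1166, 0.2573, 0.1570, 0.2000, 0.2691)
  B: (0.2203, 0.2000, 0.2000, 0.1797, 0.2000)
B

Both distributions are close to uniform, making this a harder comparison.

H(A) = 2.2588 bits
H(B) = 2.3190 bits

The distribution closer to uniform has higher entropy.
Answer: B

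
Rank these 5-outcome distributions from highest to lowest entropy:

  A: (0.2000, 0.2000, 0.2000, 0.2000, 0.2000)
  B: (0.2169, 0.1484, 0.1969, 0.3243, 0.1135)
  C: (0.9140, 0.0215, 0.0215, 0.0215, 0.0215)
A > B > C

Key insight: Entropy is maximized by uniform distributions and minimized by concentrated distributions.

- Uniform distributions have maximum entropy log₂(5) = 2.3219 bits
- The more "peaked" or concentrated a distribution, the lower its entropy

Entropies:
  H(A) = 2.3219 bits
  H(B) = 2.2315 bits
  H(C) = 0.5950 bits

Ranking: A > B > C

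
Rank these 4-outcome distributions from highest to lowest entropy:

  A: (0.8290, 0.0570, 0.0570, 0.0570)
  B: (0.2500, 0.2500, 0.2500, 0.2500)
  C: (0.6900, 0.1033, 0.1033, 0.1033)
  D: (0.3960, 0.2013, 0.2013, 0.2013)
B > D > C > A

Key insight: Entropy is maximized by uniform distributions and minimized by concentrated distributions.

Entropies:
  H(A) = 0.9310 bits
  H(B) = 2.0000 bits
  H(C) = 1.3845 bits
  H(D) = 1.9259 bits

Ranking: B > D > C > A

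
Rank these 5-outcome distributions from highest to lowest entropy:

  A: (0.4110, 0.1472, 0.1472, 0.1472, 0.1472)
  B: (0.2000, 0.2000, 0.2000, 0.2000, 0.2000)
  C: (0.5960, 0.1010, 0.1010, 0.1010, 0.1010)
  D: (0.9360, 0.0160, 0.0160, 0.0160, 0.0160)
B > A > C > D

Key insight: Entropy is maximized by uniform distributions and minimized by concentrated distributions.

Entropies:
  H(A) = 2.1550 bits
  H(B) = 2.3219 bits
  H(C) = 1.7812 bits
  H(D) = 0.4711 bits

Ranking: B > A > C > D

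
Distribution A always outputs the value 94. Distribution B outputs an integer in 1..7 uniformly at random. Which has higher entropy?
B

A is deterministic, so H(A) = 0. B is uniform over 7 outcomes, so H(B) = log₂(7) = 2.807 bits. Any distribution with genuine randomness has higher entropy than a deterministic one.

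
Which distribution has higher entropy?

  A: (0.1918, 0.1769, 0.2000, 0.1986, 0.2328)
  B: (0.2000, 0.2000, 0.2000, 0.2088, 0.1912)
B

Both distributions are close to uniform, making this a harder comparison.

H(A) = 2.3160 bits
H(B) = 2.3214 bits

The distribution closer to uniform has higher entropy.
Answer: B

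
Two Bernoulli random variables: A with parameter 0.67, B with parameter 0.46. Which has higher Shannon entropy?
B

For binary distributions, entropy is maximized at p=0.5 and decreases as p moves toward 0 or 1.

H(A) = H(0.67) = 0.9149 bits
H(B) = H(0.46) = 0.9954 bits

Distribution B (p=0.46) is closer to uniform (p=0.5), so it has higher entropy.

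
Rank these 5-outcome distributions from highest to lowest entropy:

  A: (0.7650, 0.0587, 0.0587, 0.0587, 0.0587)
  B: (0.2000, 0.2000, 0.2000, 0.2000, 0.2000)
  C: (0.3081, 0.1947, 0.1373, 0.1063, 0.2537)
B > C > A

Key insight: Entropy is maximized by uniform distributions and minimized by concentrated distributions.

- Uniform distributions have maximum entropy log₂(5) = 2.3219 bits
- The more "peaked" or concentrated a distribution, the lower its entropy

Entropies:
  H(A) = 1.2566 bits
  H(B) = 2.3219 bits
  H(C) = 2.2219 bits

Ranking: B > C > A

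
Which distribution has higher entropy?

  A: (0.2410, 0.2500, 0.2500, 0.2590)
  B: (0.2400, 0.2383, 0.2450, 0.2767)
A

Both distributions are close to uniform, making this a harder comparison.

H(A) = 1.9995 bits
H(B) = 1.9973 bits

The distribution closer to uniform has higher entropy.
Answer: A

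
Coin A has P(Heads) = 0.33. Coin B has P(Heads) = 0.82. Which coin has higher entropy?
A

For binary distributions, entropy is maximized at p=0.5 and decreases as p moves toward 0 or 1.

H(A) = H(0.33) = 0.9149 bits
H(B) = H(0.82) = 0.6801 bits

Distribution A (p=0.33) is closer to uniform (p=0.5), so it has higher entropy.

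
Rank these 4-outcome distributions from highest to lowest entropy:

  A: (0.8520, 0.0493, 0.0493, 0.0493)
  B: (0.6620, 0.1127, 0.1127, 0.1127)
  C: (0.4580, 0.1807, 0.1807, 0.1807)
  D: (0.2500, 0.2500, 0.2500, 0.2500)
D > C > B > A

Key insight: Entropy is maximized by uniform distributions and minimized by concentrated distributions.

Entropies:
  H(A) = 0.8394 bits
  H(B) = 1.4586 bits
  H(C) = 1.8540 bits
  H(D) = 2.0000 bits

Ranking: D > C > B > A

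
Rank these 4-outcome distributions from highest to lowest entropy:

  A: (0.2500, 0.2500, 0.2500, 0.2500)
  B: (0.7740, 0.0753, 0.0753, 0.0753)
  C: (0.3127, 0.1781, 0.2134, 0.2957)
A > C > B

Key insight: Entropy is maximized by uniform distributions and minimized by concentrated distributions.

- Uniform distributions have maximum entropy log₂(4) = 2.0000 bits
- The more "peaked" or concentrated a distribution, the lower its entropy

Entropies:
  H(A) = 2.0000 bits
  H(B) = 1.1292 bits
  H(C) = 1.9631 bits

Ranking: A > C > B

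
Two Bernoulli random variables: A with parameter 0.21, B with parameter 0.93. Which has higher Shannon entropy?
A

For binary distributions, entropy is maximized at p=0.5 and decreases as p moves toward 0 or 1.

H(A) = H(0.21) = 0.7415 bits
H(B) = H(0.93) = 0.3659 bits

Distribution A (p=0.21) is closer to uniform (p=0.5), so it has higher entropy.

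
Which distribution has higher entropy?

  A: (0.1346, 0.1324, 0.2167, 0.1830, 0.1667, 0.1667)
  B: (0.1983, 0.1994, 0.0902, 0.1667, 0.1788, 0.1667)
A

Both distributions are close to uniform, making this a harder comparison.

H(A) = 2.5637 bits
H(B) = 2.5455 bits

The distribution closer to uniform has higher entropy.
Answer: A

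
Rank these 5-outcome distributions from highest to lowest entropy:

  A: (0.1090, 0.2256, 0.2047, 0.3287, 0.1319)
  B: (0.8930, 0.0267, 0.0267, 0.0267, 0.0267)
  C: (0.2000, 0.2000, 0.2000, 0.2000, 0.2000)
C > A > B

Key insight: Entropy is maximized by uniform distributions and minimized by concentrated distributions.

- Uniform distributions have maximum entropy log₂(5) = 2.3219 bits
- The more "peaked" or concentrated a distribution, the lower its entropy

Entropies:
  H(A) = 2.2148 bits
  H(B) = 0.7048 bits
  H(C) = 2.3219 bits

Ranking: C > A > B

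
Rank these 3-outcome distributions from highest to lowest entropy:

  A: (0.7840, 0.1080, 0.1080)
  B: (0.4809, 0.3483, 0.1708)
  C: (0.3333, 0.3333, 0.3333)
C > B > A

Key insight: Entropy is maximized by uniform distributions and minimized by concentrated distributions.

- Uniform distributions have maximum entropy log₂(3) = 1.5850 bits
- The more "peaked" or concentrated a distribution, the lower its entropy

Entropies:
  H(A) = 0.9688 bits
  H(B) = 1.4734 bits
  H(C) = 1.5850 bits

Ranking: C > B > A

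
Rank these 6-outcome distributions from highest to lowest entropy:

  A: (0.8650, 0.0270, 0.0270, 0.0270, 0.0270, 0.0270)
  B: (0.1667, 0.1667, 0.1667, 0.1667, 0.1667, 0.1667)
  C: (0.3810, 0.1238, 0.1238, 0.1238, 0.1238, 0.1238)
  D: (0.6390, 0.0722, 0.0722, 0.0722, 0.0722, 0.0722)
B > C > D > A

Key insight: Entropy is maximized by uniform distributions and minimized by concentrated distributions.

Entropies:
  H(A) = 0.8845 bits
  H(B) = 2.5850 bits
  H(C) = 2.3960 bits
  H(D) = 1.7817 bits

Ranking: B > C > D > A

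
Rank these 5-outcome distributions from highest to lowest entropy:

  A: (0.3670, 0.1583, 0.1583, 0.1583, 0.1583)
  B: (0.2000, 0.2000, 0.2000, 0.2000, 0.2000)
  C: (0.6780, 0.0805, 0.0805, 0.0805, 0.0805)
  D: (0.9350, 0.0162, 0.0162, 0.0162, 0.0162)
B > A > C > D

Key insight: Entropy is maximized by uniform distributions and minimized by concentrated distributions.

Entropies:
  H(A) = 2.2143 bits
  H(B) = 2.3219 bits
  H(C) = 1.5505 bits
  H(D) = 0.4770 bits

Ranking: B > A > C > D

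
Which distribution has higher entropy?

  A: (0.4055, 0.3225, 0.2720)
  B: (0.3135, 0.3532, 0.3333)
B

Both distributions are close to uniform, making this a harder comparison.

H(A) = 1.5655 bits
H(B) = 1.5833 bits

The distribution closer to uniform has higher entropy.
Answer: B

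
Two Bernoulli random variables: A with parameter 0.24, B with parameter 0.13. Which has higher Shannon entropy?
A

For binary distributions, entropy is maximized at p=0.5 and decreases as p moves toward 0 or 1.

H(A) = H(0.24) = 0.7950 bits
H(B) = H(0.13) = 0.5574 bits

Distribution A (p=0.24) is closer to uniform (p=0.5), so it has higher entropy.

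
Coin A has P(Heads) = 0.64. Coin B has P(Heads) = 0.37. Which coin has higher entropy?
B

For binary distributions, entropy is maximized at p=0.5 and decreases as p moves toward 0 or 1.

H(A) = H(0.64) = 0.9427 bits
H(B) = H(0.37) = 0.9507 bits

Distribution B (p=0.37) is closer to uniform (p=0.5), so it has higher entropy.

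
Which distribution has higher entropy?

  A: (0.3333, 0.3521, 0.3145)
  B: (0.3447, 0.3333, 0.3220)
B

Both distributions are close to uniform, making this a harder comparison.

H(A) = 1.5834 bits
H(B) = 1.5844 bits

The distribution closer to uniform has higher entropy.
Answer: B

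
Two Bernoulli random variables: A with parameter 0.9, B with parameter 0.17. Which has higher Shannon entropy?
B

For binary distributions, entropy is maximized at p=0.5 and decreases as p moves toward 0 or 1.

H(A) = H(0.9) = 0.4690 bits
H(B) = H(0.17) = 0.6577 bits

Distribution B (p=0.17) is closer to uniform (p=0.5), so it has higher entropy.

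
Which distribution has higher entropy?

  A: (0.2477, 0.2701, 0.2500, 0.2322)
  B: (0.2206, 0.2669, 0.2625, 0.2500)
A

Both distributions are close to uniform, making this a harder comparison.

H(A) = 1.9979 bits
H(B) = 1.9962 bits

The distribution closer to uniform has higher entropy.
Answer: A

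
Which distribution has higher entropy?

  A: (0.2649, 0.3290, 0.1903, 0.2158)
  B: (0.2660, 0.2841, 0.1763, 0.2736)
B

Both distributions are close to uniform, making this a harder comparison.

H(A) = 1.9682 bits
H(B) = 1.9770 bits

The distribution closer to uniform has higher entropy.
Answer: B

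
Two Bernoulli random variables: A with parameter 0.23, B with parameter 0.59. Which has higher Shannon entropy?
B

For binary distributions, entropy is maximized at p=0.5 and decreases as p moves toward 0 or 1.

H(A) = H(0.23) = 0.7780 bits
H(B) = H(0.59) = 0.9765 bits

Distribution B (p=0.59) is closer to uniform (p=0.5), so it has higher entropy.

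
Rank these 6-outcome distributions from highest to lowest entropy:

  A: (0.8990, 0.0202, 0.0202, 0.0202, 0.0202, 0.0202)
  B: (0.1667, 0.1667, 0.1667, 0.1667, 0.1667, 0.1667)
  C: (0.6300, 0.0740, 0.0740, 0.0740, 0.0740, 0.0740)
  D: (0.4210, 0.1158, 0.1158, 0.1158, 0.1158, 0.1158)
B > D > C > A

Key insight: Entropy is maximized by uniform distributions and minimized by concentrated distributions.

Entropies:
  H(A) = 0.7067 bits
  H(B) = 2.5850 bits
  H(C) = 1.8098 bits
  H(D) = 2.3263 bits

Ranking: B > D > C > A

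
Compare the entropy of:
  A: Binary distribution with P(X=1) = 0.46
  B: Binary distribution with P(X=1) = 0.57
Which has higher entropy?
A

For binary distributions, entropy is maximized at p=0.5 and decreases as p moves toward 0 or 1.

H(A) = H(0.46) = 0.9954 bits
H(B) = H(0.57) = 0.9858 bits

Distribution A (p=0.46) is closer to uniform (p=0.5), so it has higher entropy.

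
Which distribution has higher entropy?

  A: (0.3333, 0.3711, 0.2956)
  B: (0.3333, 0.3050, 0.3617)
B

Both distributions are close to uniform, making this a harder comparison.

H(A) = 1.5788 bits
H(B) = 1.5815 bits

The distribution closer to uniform has higher entropy.
Answer: B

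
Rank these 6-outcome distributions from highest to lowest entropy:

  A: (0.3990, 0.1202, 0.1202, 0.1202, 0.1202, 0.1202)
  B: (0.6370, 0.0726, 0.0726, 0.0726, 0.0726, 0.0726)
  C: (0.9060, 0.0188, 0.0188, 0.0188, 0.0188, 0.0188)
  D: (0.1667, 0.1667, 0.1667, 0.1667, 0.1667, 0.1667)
D > A > B > C

Key insight: Entropy is maximized by uniform distributions and minimized by concentrated distributions.

Entropies:
  H(A) = 2.3658 bits
  H(B) = 1.7880 bits
  H(C) = 0.6679 bits
  H(D) = 2.5850 bits

Ranking: D > A > B > C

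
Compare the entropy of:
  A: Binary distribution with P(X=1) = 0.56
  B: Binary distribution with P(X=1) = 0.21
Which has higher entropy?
A

For binary distributions, entropy is maximized at p=0.5 and decreases as p moves toward 0 or 1.

H(A) = H(0.56) = 0.9896 bits
H(B) = H(0.21) = 0.7415 bits

Distribution A (p=0.56) is closer to uniform (p=0.5), so it has higher entropy.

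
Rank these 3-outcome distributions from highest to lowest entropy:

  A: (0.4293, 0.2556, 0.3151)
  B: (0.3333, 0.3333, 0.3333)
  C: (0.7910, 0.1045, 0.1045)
B > A > C

Key insight: Entropy is maximized by uniform distributions and minimized by concentrated distributions.

- Uniform distributions have maximum entropy log₂(3) = 1.5850 bits
- The more "peaked" or concentrated a distribution, the lower its entropy

Entropies:
  H(A) = 1.5518 bits
  H(B) = 1.5850 bits
  H(C) = 0.9486 bits

Ranking: B > A > C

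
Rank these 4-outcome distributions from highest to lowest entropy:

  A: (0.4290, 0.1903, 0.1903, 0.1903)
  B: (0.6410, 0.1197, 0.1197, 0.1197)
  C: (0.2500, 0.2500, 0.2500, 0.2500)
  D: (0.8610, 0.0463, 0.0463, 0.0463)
C > A > B > D

Key insight: Entropy is maximized by uniform distributions and minimized by concentrated distributions.

Entropies:
  H(A) = 1.8904 bits
  H(B) = 1.5109 bits
  H(C) = 2.0000 bits
  H(D) = 0.8019 bits

Ranking: C > A > B > D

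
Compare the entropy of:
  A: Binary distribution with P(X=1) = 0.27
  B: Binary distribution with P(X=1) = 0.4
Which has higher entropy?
B

For binary distributions, entropy is maximized at p=0.5 and decreases as p moves toward 0 or 1.

H(A) = H(0.27) = 0.8415 bits
H(B) = H(0.4) = 0.9710 bits

Distribution B (p=0.4) is closer to uniform (p=0.5), so it has higher entropy.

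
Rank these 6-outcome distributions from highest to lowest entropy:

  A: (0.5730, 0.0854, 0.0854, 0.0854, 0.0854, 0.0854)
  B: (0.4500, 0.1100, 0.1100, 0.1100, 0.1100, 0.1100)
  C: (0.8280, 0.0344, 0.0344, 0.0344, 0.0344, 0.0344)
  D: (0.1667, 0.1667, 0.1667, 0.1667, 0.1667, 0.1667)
D > B > A > C

Key insight: Entropy is maximized by uniform distributions and minimized by concentrated distributions.

Entropies:
  H(A) = 1.9760 bits
  H(B) = 2.2698 bits
  H(C) = 1.0616 bits
  H(D) = 2.5850 bits

Ranking: D > B > A > C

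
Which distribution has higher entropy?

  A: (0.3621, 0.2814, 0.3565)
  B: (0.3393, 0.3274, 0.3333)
B

Both distributions are close to uniform, making this a harder comparison.

H(A) = 1.5759 bits
H(B) = 1.5848 bits

The distribution closer to uniform has higher entropy.
Answer: B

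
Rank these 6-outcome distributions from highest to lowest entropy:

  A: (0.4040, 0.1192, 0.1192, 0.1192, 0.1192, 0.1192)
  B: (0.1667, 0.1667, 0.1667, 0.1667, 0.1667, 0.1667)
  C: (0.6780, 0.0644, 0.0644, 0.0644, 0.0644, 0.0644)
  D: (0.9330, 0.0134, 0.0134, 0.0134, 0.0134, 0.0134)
B > A > C > D

Key insight: Entropy is maximized by uniform distributions and minimized by concentrated distributions.

Entropies:
  H(A) = 2.3571 bits
  H(B) = 2.5850 bits
  H(C) = 1.6542 bits
  H(D) = 0.5102 bits

Ranking: B > A > C > D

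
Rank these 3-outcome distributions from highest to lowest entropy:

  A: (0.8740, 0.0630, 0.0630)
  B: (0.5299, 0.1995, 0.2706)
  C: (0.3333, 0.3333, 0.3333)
C > B > A

Key insight: Entropy is maximized by uniform distributions and minimized by concentrated distributions.

- Uniform distributions have maximum entropy log₂(3) = 1.5850 bits
- The more "peaked" or concentrated a distribution, the lower its entropy

Entropies:
  H(A) = 0.6724 bits
  H(B) = 1.4597 bits
  H(C) = 1.5850 bits

Ranking: C > B > A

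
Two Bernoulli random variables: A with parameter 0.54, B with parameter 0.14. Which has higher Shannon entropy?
A

For binary distributions, entropy is maximized at p=0.5 and decreases as p moves toward 0 or 1.

H(A) = H(0.54) = 0.9954 bits
H(B) = H(0.14) = 0.5842 bits

Distribution A (p=0.54) is closer to uniform (p=0.5), so it has higher entropy.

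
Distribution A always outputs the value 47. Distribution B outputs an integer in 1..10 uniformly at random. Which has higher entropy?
B

A is deterministic, so H(A) = 0. B is uniform over 10 outcomes, so H(B) = log₂(10) = 3.322 bits. Any distribution with genuine randomness has higher entropy than a deterministic one.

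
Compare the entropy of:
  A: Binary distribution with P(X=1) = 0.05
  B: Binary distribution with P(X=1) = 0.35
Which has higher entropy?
B

For binary distributions, entropy is maximized at p=0.5 and decreases as p moves toward 0 or 1.

H(A) = H(0.05) = 0.2864 bits
H(B) = H(0.35) = 0.9341 bits

Distribution B (p=0.35) is closer to uniform (p=0.5), so it has higher entropy.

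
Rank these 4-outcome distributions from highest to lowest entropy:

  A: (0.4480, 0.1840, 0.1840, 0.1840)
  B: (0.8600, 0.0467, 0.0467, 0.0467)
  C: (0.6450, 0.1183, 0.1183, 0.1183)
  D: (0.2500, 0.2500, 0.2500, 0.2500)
D > A > C > B

Key insight: Entropy is maximized by uniform distributions and minimized by concentrated distributions.

Entropies:
  H(A) = 1.8671 bits
  H(B) = 0.8061 bits
  H(C) = 1.5011 bits
  H(D) = 2.0000 bits

Ranking: D > A > C > B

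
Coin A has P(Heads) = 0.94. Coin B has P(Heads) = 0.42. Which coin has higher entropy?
B

For binary distributions, entropy is maximized at p=0.5 and decreases as p moves toward 0 or 1.

H(A) = H(0.94) = 0.3274 bits
H(B) = H(0.42) = 0.9815 bits

Distribution B (p=0.42) is closer to uniform (p=0.5), so it has higher entropy.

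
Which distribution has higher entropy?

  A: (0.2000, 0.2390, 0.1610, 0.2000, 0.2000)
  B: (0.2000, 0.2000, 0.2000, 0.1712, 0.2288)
B

Both distributions are close to uniform, making this a harder comparison.

H(A) = 2.3109 bits
H(B) = 2.3159 bits

The distribution closer to uniform has higher entropy.
Answer: B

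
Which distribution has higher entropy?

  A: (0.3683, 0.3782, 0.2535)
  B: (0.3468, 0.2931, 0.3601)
B

Both distributions are close to uniform, making this a harder comparison.

H(A) = 1.5632 bits
H(B) = 1.5794 bits

The distribution closer to uniform has higher entropy.
Answer: B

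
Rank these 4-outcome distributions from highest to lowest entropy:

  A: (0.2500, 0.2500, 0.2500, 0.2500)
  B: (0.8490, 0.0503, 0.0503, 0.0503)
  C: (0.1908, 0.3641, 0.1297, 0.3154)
A > C > B

Key insight: Entropy is maximized by uniform distributions and minimized by concentrated distributions.

- Uniform distributions have maximum entropy log₂(4) = 2.0000 bits
- The more "peaked" or concentrated a distribution, the lower its entropy

Entropies:
  H(A) = 2.0000 bits
  H(B) = 0.8517 bits
  H(C) = 1.8939 bits

Ranking: A > C > B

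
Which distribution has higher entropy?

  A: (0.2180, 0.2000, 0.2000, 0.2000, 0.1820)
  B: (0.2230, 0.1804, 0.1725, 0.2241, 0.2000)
A

Both distributions are close to uniform, making this a harder comparison.

H(A) = 2.3196 bits
H(B) = 2.3138 bits

The distribution closer to uniform has higher entropy.
Answer: A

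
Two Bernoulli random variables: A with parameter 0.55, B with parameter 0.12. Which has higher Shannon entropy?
A

For binary distributions, entropy is maximized at p=0.5 and decreases as p moves toward 0 or 1.

H(A) = H(0.55) = 0.9928 bits
H(B) = H(0.12) = 0.5294 bits

Distribution A (p=0.55) is closer to uniform (p=0.5), so it has higher entropy.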